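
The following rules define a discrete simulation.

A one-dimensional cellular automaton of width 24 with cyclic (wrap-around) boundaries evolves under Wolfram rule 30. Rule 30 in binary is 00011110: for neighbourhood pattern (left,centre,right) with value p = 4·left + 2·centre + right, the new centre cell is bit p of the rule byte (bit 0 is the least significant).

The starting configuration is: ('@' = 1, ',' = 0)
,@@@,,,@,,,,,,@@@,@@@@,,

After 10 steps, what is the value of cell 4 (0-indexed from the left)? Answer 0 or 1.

k=0  ,@@@,,,@,,,,,,@@@,@@@@,,
k=1  @@,,@,@@@,,,,@@,,,@,,,@,
k=2  @,@@@,@,,@,,@@,@,@@@,@@,
k=3  @,@,,,@@@@@@@,,@,@,,,@,,
k=4  @,@@,@@,,,,,,@@@,@@,@@@@
k=5  ,,@,,@,@,,,,@@,,,@,,@,,,
k=6  ,@@@@@,@@,,@@,@,@@@@@@,,
k=7  @@,,,,,@,@@@,,@,@,,,,,@,
k=8  @,@,,,@@,@,,@@@,@@,,,@@,
k=9  @,@@,@@,,@@@@,,,@,@,@@,,
k=10  @,@,,@,@@@,,,@,@@,@,@,@@

0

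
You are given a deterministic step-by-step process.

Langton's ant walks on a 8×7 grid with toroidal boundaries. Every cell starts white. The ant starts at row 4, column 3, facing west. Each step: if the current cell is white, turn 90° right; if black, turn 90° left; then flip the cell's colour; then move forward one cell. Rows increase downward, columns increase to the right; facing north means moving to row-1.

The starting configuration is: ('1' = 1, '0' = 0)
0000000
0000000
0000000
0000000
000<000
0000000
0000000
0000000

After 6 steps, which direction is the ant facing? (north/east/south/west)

west

t=0: 0000000
0000000
0000000
0000000
000<000
0000000
0000000
0000000
t=1: 0000000
0000000
0000000
000^000
0001000
0000000
0000000
0000000
t=2: 0000000
0000000
0000000
0001>00
0001000
0000000
0000000
0000000
t=3: 0000000
0000000
0000000
0001100
0001v00
0000000
0000000
0000000
t=4: 0000000
0000000
0000000
0001100
000<100
0000000
0000000
0000000
t=5: 0000000
0000000
0000000
0001100
0000100
000v000
0000000
0000000
t=6: 0000000
0000000
0000000
0001100
0000100
00<1000
0000000
0000000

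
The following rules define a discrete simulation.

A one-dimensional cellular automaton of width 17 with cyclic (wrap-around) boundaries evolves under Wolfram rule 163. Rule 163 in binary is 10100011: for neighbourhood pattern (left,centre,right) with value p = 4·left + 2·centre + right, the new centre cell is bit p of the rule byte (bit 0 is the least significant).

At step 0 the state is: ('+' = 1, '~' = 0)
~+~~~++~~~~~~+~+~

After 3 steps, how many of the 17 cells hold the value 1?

7

step 0: ~+~~~++~~~~~~+~+~
step 1: +~~++~~~+++++~+~~
step 2: ~~+~~~++~+++~+~~+
step 3: ~+~~++~~+~+~+~~+~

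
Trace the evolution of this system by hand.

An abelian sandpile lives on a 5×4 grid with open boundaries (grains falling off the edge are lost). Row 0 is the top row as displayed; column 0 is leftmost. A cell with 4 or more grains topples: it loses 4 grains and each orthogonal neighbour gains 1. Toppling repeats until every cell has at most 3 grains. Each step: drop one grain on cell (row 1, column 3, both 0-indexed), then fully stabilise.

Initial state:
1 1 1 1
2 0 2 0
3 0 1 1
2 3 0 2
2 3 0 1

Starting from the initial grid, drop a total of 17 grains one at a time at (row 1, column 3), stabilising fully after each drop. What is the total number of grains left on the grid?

gen 0: 1 1 1 1
2 0 2 0
3 0 1 1
2 3 0 2
2 3 0 1
gen 1: 1 1 1 1
2 0 2 1
3 0 1 1
2 3 0 2
2 3 0 1
gen 2: 1 1 1 1
2 0 2 2
3 0 1 1
2 3 0 2
2 3 0 1
gen 3: 1 1 1 1
2 0 2 3
3 0 1 1
2 3 0 2
2 3 0 1
gen 4: 1 1 1 2
2 0 3 0
3 0 1 2
2 3 0 2
2 3 0 1
gen 5: 1 1 1 2
2 0 3 1
3 0 1 2
2 3 0 2
2 3 0 1
gen 6: 1 1 1 2
2 0 3 2
3 0 1 2
2 3 0 2
2 3 0 1
gen 7: 1 1 1 2
2 0 3 3
3 0 1 2
2 3 0 2
2 3 0 1
gen 8: 1 1 2 3
2 1 0 1
3 0 2 3
2 3 0 2
2 3 0 1
gen 9: 1 1 2 3
2 1 0 2
3 0 2 3
2 3 0 2
2 3 0 1
gen 10: 1 1 2 3
2 1 0 3
3 0 2 3
2 3 0 2
2 3 0 1
gen 11: 1 1 3 0
2 1 1 2
3 0 3 0
2 3 0 3
2 3 0 1
gen 12: 1 1 3 0
2 1 1 3
3 0 3 0
2 3 0 3
2 3 0 1
gen 13: 1 1 3 1
2 1 2 0
3 0 3 1
2 3 0 3
2 3 0 1
gen 14: 1 1 3 1
2 1 2 1
3 0 3 1
2 3 0 3
2 3 0 1
gen 15: 1 1 3 1
2 1 2 2
3 0 3 1
2 3 0 3
2 3 0 1
gen 16: 1 1 3 1
2 1 2 3
3 0 3 1
2 3 0 3
2 3 0 1
gen 17: 1 1 3 2
2 1 3 0
3 0 3 2
2 3 0 3
2 3 0 1

35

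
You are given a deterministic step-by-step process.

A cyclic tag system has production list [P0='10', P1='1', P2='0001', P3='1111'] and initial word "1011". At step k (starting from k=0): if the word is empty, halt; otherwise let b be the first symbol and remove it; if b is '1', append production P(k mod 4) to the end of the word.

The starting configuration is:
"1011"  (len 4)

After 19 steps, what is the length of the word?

gen 0: "1011"  (len 4)
gen 1: "01110"  (len 5)
gen 2: "1110"  (len 4)
gen 3: "1100001"  (len 7)
gen 4: "1000011111"  (len 10)
gen 5: "00001111110"  (len 11)
gen 6: "0001111110"  (len 10)
gen 7: "001111110"  (len 9)
gen 8: "01111110"  (len 8)
gen 9: "1111110"  (len 7)
gen 10: "1111101"  (len 7)
gen 11: "1111010001"  (len 10)
gen 12: "1110100011111"  (len 13)
gen 13: "11010001111110"  (len 14)
gen 14: "10100011111101"  (len 14)
gen 15: "01000111111010001"  (len 17)
gen 16: "1000111111010001"  (len 16)
gen 17: "00011111101000110"  (len 17)
gen 18: "0011111101000110"  (len 16)
gen 19: "011111101000110"  (len 15)

15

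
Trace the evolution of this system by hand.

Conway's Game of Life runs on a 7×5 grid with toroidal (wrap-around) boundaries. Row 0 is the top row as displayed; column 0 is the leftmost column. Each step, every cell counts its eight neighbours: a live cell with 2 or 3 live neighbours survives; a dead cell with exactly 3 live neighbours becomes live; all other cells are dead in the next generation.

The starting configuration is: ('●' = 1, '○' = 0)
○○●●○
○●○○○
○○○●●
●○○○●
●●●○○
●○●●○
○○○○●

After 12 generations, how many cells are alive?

6

0) ○○●●○
○●○○○
○○○●●
●○○○●
●●●○○
●○●●○
○○○○●
1) ○○●●○
○○○○●
○○○●●
○○●○○
○○●○○
●○●●○
○●○○●
2) ●○●●●
○○●○●
○○○●●
○○●○○
○○●○○
●○●●●
●●○○●
3) ○○●○○
○●●○○
○○●○●
○○●○○
○○●○●
○○●○○
○○○○○
4) ○●●○○
○●●○○
○○●○○
○●●○○
○●●○○
○○○●○
○○○○○
5) ○●●○○
○○○●○
○○○●○
○○○●○
○●○●○
○○●○○
○○●○○
6) ○●●●○
○○○●○
○○●●●
○○○●●
○○○●○
○●●●○
○○●●○
7) ○●○○●
○●○○○
○○●○○
○○○○○
○○○○○
○●○○●
○○○○●
8) ○○○○○
●●●○○
○○○○○
○○○○○
○○○○○
●○○○○
○○○●●
9) ●●●●●
○●○○○
○●○○○
○○○○○
○○○○○
○○○○●
○○○○●
10) ○●●●●
○○○●●
○○○○○
○○○○○
○○○○○
○○○○○
○●●○○
11) ○●○○●
●○○○●
○○○○○
○○○○○
○○○○○
○○○○○
●●○○○
12) ○●○○●
●○○○●
○○○○○
○○○○○
○○○○○
○○○○○
●●○○○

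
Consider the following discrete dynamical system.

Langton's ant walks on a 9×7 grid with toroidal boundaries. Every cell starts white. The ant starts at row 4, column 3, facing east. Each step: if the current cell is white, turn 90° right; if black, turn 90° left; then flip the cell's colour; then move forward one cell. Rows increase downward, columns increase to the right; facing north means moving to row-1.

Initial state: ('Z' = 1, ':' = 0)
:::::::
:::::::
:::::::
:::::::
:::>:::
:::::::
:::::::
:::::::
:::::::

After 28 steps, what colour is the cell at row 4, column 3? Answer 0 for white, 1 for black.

k=0  :::::::
:::::::
:::::::
:::::::
:::>:::
:::::::
:::::::
:::::::
:::::::
k=1  :::::::
:::::::
:::::::
:::::::
:::Z:::
:::v:::
:::::::
:::::::
:::::::
k=2  :::::::
:::::::
:::::::
:::::::
:::Z:::
::<Z:::
:::::::
:::::::
:::::::
k=3  :::::::
:::::::
:::::::
:::::::
::^Z:::
::ZZ:::
:::::::
:::::::
:::::::
k=4  :::::::
:::::::
:::::::
:::::::
::Z>:::
::ZZ:::
:::::::
:::::::
:::::::
k=5  :::::::
:::::::
:::::::
:::^:::
::Z::::
::ZZ:::
:::::::
:::::::
:::::::
k=6  :::::::
:::::::
:::::::
:::Z>::
::Z::::
::ZZ:::
:::::::
:::::::
:::::::
k=7  :::::::
:::::::
:::::::
:::ZZ::
::Z:v::
::ZZ:::
:::::::
:::::::
:::::::
k=8  :::::::
:::::::
:::::::
:::ZZ::
::Z<Z::
::ZZ:::
:::::::
:::::::
:::::::
k=9  :::::::
:::::::
:::::::
:::^Z::
::ZZZ::
::ZZ:::
:::::::
:::::::
:::::::
k=10  :::::::
:::::::
:::::::
::<:Z::
::ZZZ::
::ZZ:::
:::::::
:::::::
:::::::
k=11  :::::::
:::::::
::^::::
::Z:Z::
::ZZZ::
::ZZ:::
:::::::
:::::::
:::::::
k=12  :::::::
:::::::
::Z>:::
::Z:Z::
::ZZZ::
::ZZ:::
:::::::
:::::::
:::::::
k=13  :::::::
:::::::
::ZZ:::
::ZvZ::
::ZZZ::
::ZZ:::
:::::::
:::::::
:::::::
k=14  :::::::
:::::::
::ZZ:::
::<ZZ::
::ZZZ::
::ZZ:::
:::::::
:::::::
:::::::
k=15  :::::::
:::::::
::ZZ:::
:::ZZ::
::vZZ::
::ZZ:::
:::::::
:::::::
:::::::
k=16  :::::::
:::::::
::ZZ:::
:::ZZ::
:::>Z::
::ZZ:::
:::::::
:::::::
:::::::
k=17  :::::::
:::::::
::ZZ:::
:::^Z::
::::Z::
::ZZ:::
:::::::
:::::::
:::::::
k=18  :::::::
:::::::
::ZZ:::
::<:Z::
::::Z::
::ZZ:::
:::::::
:::::::
:::::::
k=19  :::::::
:::::::
::^Z:::
::Z:Z::
::::Z::
::ZZ:::
:::::::
:::::::
:::::::
k=20  :::::::
:::::::
:<:Z:::
::Z:Z::
::::Z::
::ZZ:::
:::::::
:::::::
:::::::
k=21  :::::::
:^:::::
:Z:Z:::
::Z:Z::
::::Z::
::ZZ:::
:::::::
:::::::
:::::::
k=22  :::::::
:Z>::::
:Z:Z:::
::Z:Z::
::::Z::
::ZZ:::
:::::::
:::::::
:::::::
k=23  :::::::
:ZZ::::
:ZvZ:::
::Z:Z::
::::Z::
::ZZ:::
:::::::
:::::::
:::::::
k=24  :::::::
:ZZ::::
:<ZZ:::
::Z:Z::
::::Z::
::ZZ:::
:::::::
:::::::
:::::::
k=25  :::::::
:ZZ::::
::ZZ:::
:vZ:Z::
::::Z::
::ZZ:::
:::::::
:::::::
:::::::
k=26  :::::::
:ZZ::::
::ZZ:::
<ZZ:Z::
::::Z::
::ZZ:::
:::::::
:::::::
:::::::
k=27  :::::::
:ZZ::::
^:ZZ:::
ZZZ:Z::
::::Z::
::ZZ:::
:::::::
:::::::
:::::::
k=28  :::::::
:ZZ::::
Z>ZZ:::
ZZZ:Z::
::::Z::
::ZZ:::
:::::::
:::::::
:::::::

0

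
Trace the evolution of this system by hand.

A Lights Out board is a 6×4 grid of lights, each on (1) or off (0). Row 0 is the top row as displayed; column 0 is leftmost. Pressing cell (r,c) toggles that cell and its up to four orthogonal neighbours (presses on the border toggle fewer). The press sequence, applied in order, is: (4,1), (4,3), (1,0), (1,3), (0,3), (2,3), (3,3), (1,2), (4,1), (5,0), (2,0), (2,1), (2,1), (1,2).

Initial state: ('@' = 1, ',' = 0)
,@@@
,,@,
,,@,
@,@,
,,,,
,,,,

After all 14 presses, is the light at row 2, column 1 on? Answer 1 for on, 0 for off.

1

t=0: ,@@@
,,@,
,,@,
@,@,
,,,,
,,,,
t=1: ,@@@
,,@,
,,@,
@@@,
@@@,
,@,,
t=2: ,@@@
,,@,
,,@,
@@@@
@@,@
,@,@
t=3: @@@@
@@@,
@,@,
@@@@
@@,@
,@,@
t=4: @@@,
@@,@
@,@@
@@@@
@@,@
,@,@
t=5: @@,@
@@,,
@,@@
@@@@
@@,@
,@,@
t=6: @@,@
@@,@
@,,,
@@@,
@@,@
,@,@
t=7: @@,@
@@,@
@,,@
@@,@
@@,,
,@,@
t=8: @@@@
@,@,
@,@@
@@,@
@@,,
,@,@
t=9: @@@@
@,@,
@,@@
@,,@
,,@,
,,,@
t=10: @@@@
@,@,
@,@@
@,,@
@,@,
@@,@
t=11: @@@@
,,@,
,@@@
,,,@
@,@,
@@,@
t=12: @@@@
,@@,
@,,@
,@,@
@,@,
@@,@
t=13: @@@@
,,@,
,@@@
,,,@
@,@,
@@,@
t=14: @@,@
,@,@
,@,@
,,,@
@,@,
@@,@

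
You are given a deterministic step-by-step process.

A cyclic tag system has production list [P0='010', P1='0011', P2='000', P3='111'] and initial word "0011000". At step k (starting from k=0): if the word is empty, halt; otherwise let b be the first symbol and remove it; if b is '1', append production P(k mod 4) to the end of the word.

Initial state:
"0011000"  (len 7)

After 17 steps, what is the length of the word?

8

step 0: "0011000"  (len 7)
step 1: "011000"  (len 6)
step 2: "11000"  (len 5)
step 3: "1000000"  (len 7)
step 4: "000000111"  (len 9)
step 5: "00000111"  (len 8)
step 6: "0000111"  (len 7)
step 7: "000111"  (len 6)
step 8: "00111"  (len 5)
step 9: "0111"  (len 4)
step 10: "111"  (len 3)
step 11: "11000"  (len 5)
step 12: "1000111"  (len 7)
step 13: "000111010"  (len 9)
step 14: "00111010"  (len 8)
step 15: "0111010"  (len 7)
step 16: "111010"  (len 6)
step 17: "11010010"  (len 8)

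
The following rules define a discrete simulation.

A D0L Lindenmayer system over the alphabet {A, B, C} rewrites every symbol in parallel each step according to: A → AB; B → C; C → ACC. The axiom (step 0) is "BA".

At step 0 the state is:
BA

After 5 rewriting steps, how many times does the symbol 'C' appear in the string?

37

0) BA
1) CAB
2) ACCABC
3) ABACCACCABCACC
4) ABCABACCACCABACCACCABCACCABACCACC
5) ABCACCABCABACCACCABACCACCABCABACCACCABACCACCABCACCABACCACCABCABACCACCABACCACC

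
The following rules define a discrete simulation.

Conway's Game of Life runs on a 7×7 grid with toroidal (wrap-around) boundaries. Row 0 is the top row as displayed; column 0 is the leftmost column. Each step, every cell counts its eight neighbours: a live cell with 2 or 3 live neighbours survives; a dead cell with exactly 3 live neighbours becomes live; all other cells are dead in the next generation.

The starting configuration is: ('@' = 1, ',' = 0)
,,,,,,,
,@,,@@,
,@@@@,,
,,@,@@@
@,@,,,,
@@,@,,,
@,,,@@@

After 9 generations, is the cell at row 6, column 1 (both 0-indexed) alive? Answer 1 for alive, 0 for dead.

[0] ,,,,,,,
,@,,@@,
,@@@@,,
,,@,@@@
@,@,,,,
@@,@,,,
@,,,@@@
[1] @,,,,,,
,@,,@@,
@@,,,,@
@,,,@@@
@,@,@@,
,,@@@@,
@@,,@@@
[2] ,,,,,,,
,@,,,@,
,@,,,,,
,,,@@,,
@,@,,,,
,,@,,,,
@@@,,,,
[3] @,@,,,,
,,,,,,,
,,@,@,,
,@@@,,,
,@@,,,,
@,@@,,,
,@@,,,,
[4] ,,@,,,,
,@,@,,,
,@@,,,,
,,,,,,,
@,,,,,,
@,,@,,,
@,,,,,,
[5] ,@@,,,,
,@,@,,,
,@@,,,,
,@,,,,,
,,,,,,,
@@,,,,@
,@,,,,,
[6] @@,,,,,
@,,@,,,
@@,,,,,
,@@,,,,
,@,,,,,
@@,,,,,
,,,,,,,
[7] @@,,,,,
,,@,,,@
@,,,,,,
,,@,,,,
,,,,,,,
@@,,,,,
,,,,,,,
[8] @@,,,,,
,,,,,,@
,@,,,,,
,,,,,,,
,@,,,,,
,,,,,,,
,,,,,,,
[9] @,,,,,,
,@,,,,,
,,,,,,,
,,,,,,,
,,,,,,,
,,,,,,,
,,,,,,,

0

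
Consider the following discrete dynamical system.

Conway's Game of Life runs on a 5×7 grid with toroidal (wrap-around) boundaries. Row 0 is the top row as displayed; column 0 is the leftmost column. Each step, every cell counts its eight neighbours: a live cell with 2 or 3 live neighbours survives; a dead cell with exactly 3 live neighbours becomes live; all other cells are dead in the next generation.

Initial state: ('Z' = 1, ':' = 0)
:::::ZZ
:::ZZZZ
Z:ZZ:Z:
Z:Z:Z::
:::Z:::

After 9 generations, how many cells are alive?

30

[0] :::::ZZ
:::ZZZZ
Z:ZZ:Z:
Z:Z:Z::
:::Z:::
[1] :::Z::Z
Z:ZZ:::
Z:Z::::
::Z:Z:Z
:::ZZZZ
[2] Z:::::Z
Z:ZZ::Z
Z:Z:::Z
ZZZ:Z:Z
Z:Z:::Z
[3] ::ZZ:Z:
::ZZ:Z:
:::::::
::Z::::
::ZZ:::
[4] :Z:::::
::ZZ:::
::ZZ:::
::ZZ:::
:Z::Z::
[5] :Z:Z:::
:Z:Z:::
:Z::Z::
:Z::Z::
:Z:Z:::
[6] ZZ:ZZ::
ZZ:ZZ::
ZZ:ZZ::
ZZ:ZZ::
ZZ:ZZ::
[7] :::::ZZ
:::::ZZ
:::::ZZ
:::::ZZ
:::::ZZ
[8] Z:::Z::
Z:::Z::
Z:::Z::
Z:::Z::
Z:::Z::
[9] ZZ:ZZZZ
ZZ:ZZZZ
ZZ:ZZZZ
ZZ:ZZZZ
ZZ:ZZZZ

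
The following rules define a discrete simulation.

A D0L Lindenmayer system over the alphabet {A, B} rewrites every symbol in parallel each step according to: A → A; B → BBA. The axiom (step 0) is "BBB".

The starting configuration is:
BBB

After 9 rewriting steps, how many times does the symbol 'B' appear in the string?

k=0  BBB
k=1  BBABBABBA
k=2  BBABBAABBABBAABBABBAA
k=3  BBABBAABBABBAAABBABBAABBABBAAABBABBAABBABBAAA
k=4  BBABBAABBABBAAABBABBAABBABBAAAABBABBAABBABBAAABBABBAABBABBAAAABBABBAABBABBAAABBABBAABBABBAAAA
k=5  BBABBAABBABBAAABBABBAABBABBAAAABBABBAABBABBAAABBABBAABBABB…AABBABBAAABBABBAABBABBAAAABBABBAABBABBAAABBABBAABBABBAAAAA  (len 189)
k=6  BBABBAABBABBAAABBABBAABBABBAAAABBABBAABBABBAAABBABBAABBABB…ABBABBAAABBABBAABBABBAAAABBABBAABBABBAAABBABBAABBABBAAAAAA  (len 381)
k=7  BBABBAABBABBAAABBABBAABBABBAAAABBABBAABBABBAAABBABBAABBABB…BBABBAAABBABBAABBABBAAAABBABBAABBABBAAABBABBAABBABBAAAAAAA  (len 765)
k=8  BBABBAABBABBAAABBABBAABBABBAAAABBABBAABBABBAAABBABBAABBABB…BABBAAABBABBAABBABBAAAABBABBAABBABBAAABBABBAABBABBAAAAAAAA  (len 1533)
k=9  BBABBAABBABBAAABBABBAABBABBAAAABBABBAABBABBAAABBABBAABBABB…ABBAAABBABBAABBABBAAAABBABBAABBABBAAABBABBAABBABBAAAAAAAAA  (len 3069)

1536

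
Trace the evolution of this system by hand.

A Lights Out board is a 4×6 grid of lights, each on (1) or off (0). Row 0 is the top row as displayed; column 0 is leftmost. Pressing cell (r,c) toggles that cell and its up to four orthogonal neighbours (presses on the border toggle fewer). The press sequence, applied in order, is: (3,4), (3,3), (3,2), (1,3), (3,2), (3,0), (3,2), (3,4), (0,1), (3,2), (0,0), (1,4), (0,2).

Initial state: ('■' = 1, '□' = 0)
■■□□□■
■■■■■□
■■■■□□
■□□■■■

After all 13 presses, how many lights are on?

14

gen 0: ■■□□□■
■■■■■□
■■■■□□
■□□■■■
gen 1: ■■□□□■
■■■■■□
■■■■■□
■□□□□□
gen 2: ■■□□□■
■■■■■□
■■■□■□
■□■■■□
gen 3: ■■□□□■
■■■■■□
■■□□■□
■■□□■□
gen 4: ■■□■□■
■■□□□□
■■□■■□
■■□□■□
gen 5: ■■□■□■
■■□□□□
■■■■■□
■□■■■□
gen 6: ■■□■□■
■■□□□□
□■■■■□
□■■■■□
gen 7: ■■□■□■
■■□□□□
□■□■■□
□□□□■□
gen 8: ■■□■□■
■■□□□□
□■□■□□
□□□■□■
gen 9: □□■■□■
■□□□□□
□■□■□□
□□□■□■
gen 10: □□■■□■
■□□□□□
□■■■□□
□■■□□■
gen 11: ■■■■□■
□□□□□□
□■■■□□
□■■□□■
gen 12: ■■■■■■
□□□■■■
□■■■■□
□■■□□■
gen 13: ■□□□■■
□□■■■■
□■■■■□
□■■□□■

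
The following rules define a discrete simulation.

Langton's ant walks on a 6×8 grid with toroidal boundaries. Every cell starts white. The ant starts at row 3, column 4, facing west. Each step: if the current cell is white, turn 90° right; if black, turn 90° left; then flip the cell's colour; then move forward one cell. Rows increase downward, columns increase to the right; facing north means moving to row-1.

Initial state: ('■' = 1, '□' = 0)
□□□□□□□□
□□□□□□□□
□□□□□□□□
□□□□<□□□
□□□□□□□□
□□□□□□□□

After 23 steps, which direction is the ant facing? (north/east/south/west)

k=0  □□□□□□□□
□□□□□□□□
□□□□□□□□
□□□□<□□□
□□□□□□□□
□□□□□□□□
k=1  □□□□□□□□
□□□□□□□□
□□□□^□□□
□□□□■□□□
□□□□□□□□
□□□□□□□□
k=2  □□□□□□□□
□□□□□□□□
□□□□■>□□
□□□□■□□□
□□□□□□□□
□□□□□□□□
k=3  □□□□□□□□
□□□□□□□□
□□□□■■□□
□□□□■v□□
□□□□□□□□
□□□□□□□□
k=4  □□□□□□□□
□□□□□□□□
□□□□■■□□
□□□□<■□□
□□□□□□□□
□□□□□□□□
k=5  □□□□□□□□
□□□□□□□□
□□□□■■□□
□□□□□■□□
□□□□v□□□
□□□□□□□□
k=6  □□□□□□□□
□□□□□□□□
□□□□■■□□
□□□□□■□□
□□□<■□□□
□□□□□□□□
k=7  □□□□□□□□
□□□□□□□□
□□□□■■□□
□□□^□■□□
□□□■■□□□
□□□□□□□□
k=8  □□□□□□□□
□□□□□□□□
□□□□■■□□
□□□■>■□□
□□□■■□□□
□□□□□□□□
k=9  □□□□□□□□
□□□□□□□□
□□□□■■□□
□□□■■■□□
□□□■v□□□
□□□□□□□□
k=10  □□□□□□□□
□□□□□□□□
□□□□■■□□
□□□■■■□□
□□□■□>□□
□□□□□□□□
k=11  □□□□□□□□
□□□□□□□□
□□□□■■□□
□□□■■■□□
□□□■□■□□
□□□□□v□□
k=12  □□□□□□□□
□□□□□□□□
□□□□■■□□
□□□■■■□□
□□□■□■□□
□□□□<■□□
k=13  □□□□□□□□
□□□□□□□□
□□□□■■□□
□□□■■■□□
□□□■^■□□
□□□□■■□□
k=14  □□□□□□□□
□□□□□□□□
□□□□■■□□
□□□■■■□□
□□□■■>□□
□□□□■■□□
k=15  □□□□□□□□
□□□□□□□□
□□□□■■□□
□□□■■^□□
□□□■■□□□
□□□□■■□□
k=16  □□□□□□□□
□□□□□□□□
□□□□■■□□
□□□■<□□□
□□□■■□□□
□□□□■■□□
k=17  □□□□□□□□
□□□□□□□□
□□□□■■□□
□□□■□□□□
□□□■v□□□
□□□□■■□□
k=18  □□□□□□□□
□□□□□□□□
□□□□■■□□
□□□■□□□□
□□□■□>□□
□□□□■■□□
k=19  □□□□□□□□
□□□□□□□□
□□□□■■□□
□□□■□□□□
□□□■□■□□
□□□□■v□□
k=20  □□□□□□□□
□□□□□□□□
□□□□■■□□
□□□■□□□□
□□□■□■□□
□□□□■□>□
k=21  □□□□□□v□
□□□□□□□□
□□□□■■□□
□□□■□□□□
□□□■□■□□
□□□□■□■□
k=22  □□□□□<■□
□□□□□□□□
□□□□■■□□
□□□■□□□□
□□□■□■□□
□□□□■□■□
k=23  □□□□□■■□
□□□□□□□□
□□□□■■□□
□□□■□□□□
□□□■□■□□
□□□□■^■□

north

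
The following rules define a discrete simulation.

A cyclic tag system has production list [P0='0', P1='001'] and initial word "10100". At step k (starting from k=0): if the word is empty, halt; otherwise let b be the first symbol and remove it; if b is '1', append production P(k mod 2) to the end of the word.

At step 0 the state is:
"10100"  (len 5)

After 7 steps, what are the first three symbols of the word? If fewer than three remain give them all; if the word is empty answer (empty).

(empty)

0) "10100"  (len 5)
1) "01000"  (len 5)
2) "1000"  (len 4)
3) "0000"  (len 4)
4) "000"  (len 3)
5) "00"  (len 2)
6) "0"  (len 1)
7) (halted — word empty)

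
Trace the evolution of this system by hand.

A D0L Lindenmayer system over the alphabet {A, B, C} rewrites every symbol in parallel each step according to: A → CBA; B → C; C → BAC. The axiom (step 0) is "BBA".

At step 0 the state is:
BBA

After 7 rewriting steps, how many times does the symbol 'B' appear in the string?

k=0  BBA
k=1  CCCBA
k=2  BACBACBACCCBA
k=3  CCBABACCCBABACCCBABACBACBACCCBA
k=4  BACBACCCBACCBABACBACBACCCBACCBABACBACBACCCBACCBABACCCBABACCCBABACBACBACCCBA
k=5  CCBABACCCBABACBACBACCCBABACBACCCBACCBABACCCBABACCCBABACBAC…BACBACCCBACCBABACBACBACCCBACCBABACCCBABACCCBABACBACBACCCBA  (len 181)
k=6  BACBACCCBACCBABACBACBACCCBACCBABACCCBABACCCBABACBACBACCCBA…BACBACCCBACCBABACBACBACCCBACCBABACCCBABACCCBABACBACBACCCBA  (len 437)
k=7  CCBABACCCBABACBACBACCCBABACBACCCBACCBABACCCBABACCCBABACBAC…BACBACCCBACCBABACBACBACCCBACCBABACCCBABACCCBABACBACBACCCBA  (len 1055)

309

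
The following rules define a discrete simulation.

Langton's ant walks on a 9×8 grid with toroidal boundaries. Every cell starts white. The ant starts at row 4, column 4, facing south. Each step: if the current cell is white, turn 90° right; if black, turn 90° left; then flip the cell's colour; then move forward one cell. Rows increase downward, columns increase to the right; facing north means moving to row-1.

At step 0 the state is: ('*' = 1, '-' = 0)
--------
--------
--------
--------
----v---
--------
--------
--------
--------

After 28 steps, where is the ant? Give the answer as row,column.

2,6

t=0: --------
--------
--------
--------
----v---
--------
--------
--------
--------
t=1: --------
--------
--------
--------
---<*---
--------
--------
--------
--------
t=2: --------
--------
--------
---^----
---**---
--------
--------
--------
--------
t=3: --------
--------
--------
---*>---
---**---
--------
--------
--------
--------
t=4: --------
--------
--------
---**---
---*v---
--------
--------
--------
--------
t=5: --------
--------
--------
---**---
---*->--
--------
--------
--------
--------
t=6: --------
--------
--------
---**---
---*-*--
-----v--
--------
--------
--------
t=7: --------
--------
--------
---**---
---*-*--
----<*--
--------
--------
--------
t=8: --------
--------
--------
---**---
---*^*--
----**--
--------
--------
--------
t=9: --------
--------
--------
---**---
---**>--
----**--
--------
--------
--------
t=10: --------
--------
--------
---**^--
---**---
----**--
--------
--------
--------
t=11: --------
--------
--------
---***>-
---**---
----**--
--------
--------
--------
t=12: --------
--------
--------
---****-
---**-v-
----**--
--------
--------
--------
t=13: --------
--------
--------
---****-
---**<*-
----**--
--------
--------
--------
t=14: --------
--------
--------
---**^*-
---****-
----**--
--------
--------
--------
t=15: --------
--------
--------
---*<-*-
---****-
----**--
--------
--------
--------
t=16: --------
--------
--------
---*--*-
---*v**-
----**--
--------
--------
--------
t=17: --------
--------
--------
---*--*-
---*->*-
----**--
--------
--------
--------
t=18: --------
--------
--------
---*-^*-
---*--*-
----**--
--------
--------
--------
t=19: --------
--------
--------
---*-*>-
---*--*-
----**--
--------
--------
--------
t=20: --------
--------
------^-
---*-*--
---*--*-
----**--
--------
--------
--------
t=21: --------
--------
------*>
---*-*--
---*--*-
----**--
--------
--------
--------
t=22: --------
--------
------**
---*-*-v
---*--*-
----**--
--------
--------
--------
t=23: --------
--------
------**
---*-*<*
---*--*-
----**--
--------
--------
--------
t=24: --------
--------
------^*
---*-***
---*--*-
----**--
--------
--------
--------
t=25: --------
--------
-----<-*
---*-***
---*--*-
----**--
--------
--------
--------
t=26: --------
-----^--
-----*-*
---*-***
---*--*-
----**--
--------
--------
--------
t=27: --------
-----*>-
-----*-*
---*-***
---*--*-
----**--
--------
--------
--------
t=28: --------
-----**-
-----*v*
---*-***
---*--*-
----**--
--------
--------
--------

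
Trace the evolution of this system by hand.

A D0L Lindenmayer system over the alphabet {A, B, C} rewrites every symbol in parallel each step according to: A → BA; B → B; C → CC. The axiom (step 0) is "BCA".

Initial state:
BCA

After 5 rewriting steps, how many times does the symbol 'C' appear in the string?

k=0  BCA
k=1  BCCBA
k=2  BCCCCBBA
k=3  BCCCCCCCCBBBA
k=4  BCCCCCCCCCCCCCCCCBBBBA
k=5  BCCCCCCCCCCCCCCCCCCCCCCCCCCCCCCCCBBBBBA

32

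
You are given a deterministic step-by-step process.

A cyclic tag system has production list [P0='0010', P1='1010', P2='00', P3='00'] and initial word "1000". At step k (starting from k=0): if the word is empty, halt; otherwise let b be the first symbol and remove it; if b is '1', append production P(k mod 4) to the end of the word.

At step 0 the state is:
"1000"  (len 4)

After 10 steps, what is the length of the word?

0

0) "1000"  (len 4)
1) "0000010"  (len 7)
2) "000010"  (len 6)
3) "00010"  (len 5)
4) "0010"  (len 4)
5) "010"  (len 3)
6) "10"  (len 2)
7) "000"  (len 3)
8) "00"  (len 2)
9) "0"  (len 1)
10) (halted — word empty)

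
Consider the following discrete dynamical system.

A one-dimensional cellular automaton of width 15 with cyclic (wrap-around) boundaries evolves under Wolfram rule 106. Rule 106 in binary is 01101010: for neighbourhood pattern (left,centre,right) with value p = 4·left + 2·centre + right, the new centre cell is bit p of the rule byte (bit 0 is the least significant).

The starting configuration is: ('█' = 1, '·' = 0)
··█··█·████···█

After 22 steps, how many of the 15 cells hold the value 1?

0) ··█··█·████···█
1) ·█··█·██··█··█·
2) █··█·███·█··█··
3) ··█·██·██··█··█
4) ·█·██████·█··█·
5) █·██····██··█··
6) ·███···███·█··█
7) ██·█··██·██··█·
8) ███··██████·█·█
9) ··█·██····██·██
10) ·█·███···██████
11) █·██·█··██····█
12) █████··███···██
13) ····█·██·█··██·
14) ···█·████··███·
15) ··█·██··█·██·█·
16) ·█·███·█·████··
17) █·██·██·██··█··
18) ·█████████·█··█
19) ██·······██··█·
20) ██······███·█·█
21) ·█·····██·██·██
22) █·····█████████

10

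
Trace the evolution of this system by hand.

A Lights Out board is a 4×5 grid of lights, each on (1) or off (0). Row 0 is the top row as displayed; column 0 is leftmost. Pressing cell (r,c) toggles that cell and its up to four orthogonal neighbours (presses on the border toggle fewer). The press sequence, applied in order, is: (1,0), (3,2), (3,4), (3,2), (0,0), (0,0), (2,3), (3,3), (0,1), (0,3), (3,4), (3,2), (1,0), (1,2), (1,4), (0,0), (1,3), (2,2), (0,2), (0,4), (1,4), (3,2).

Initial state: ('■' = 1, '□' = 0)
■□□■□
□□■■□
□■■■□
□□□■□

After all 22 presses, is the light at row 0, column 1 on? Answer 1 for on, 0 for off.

1

0) ■□□■□
□□■■□
□■■■□
□□□■□
1) □□□■□
■■■■□
■■■■□
□□□■□
2) □□□■□
■■■■□
■■□■□
□■■□□
3) □□□■□
■■■■□
■■□■■
□■■■■
4) □□□■□
■■■■□
■■■■■
□□□□■
5) ■■□■□
□■■■□
■■■■■
□□□□■
6) □□□■□
■■■■□
■■■■■
□□□□■
7) □□□■□
■■■□□
■■□□□
□□□■■
8) □□□■□
■■■□□
■■□■□
□□■□□
9) ■■■■□
■□■□□
■■□■□
□□■□□
10) ■■□□■
■□■■□
■■□■□
□□■□□
11) ■■□□■
■□■■□
■■□■■
□□■■■
12) ■■□□■
■□■■□
■■■■■
□■□□■
13) □■□□■
□■■■□
□■■■■
□■□□■
14) □■■□■
□□□□□
□■□■■
□■□□■
15) □■■□□
□□□■■
□■□■□
□■□□■
16) ■□■□□
■□□■■
□■□■□
□■□□■
17) ■□■■□
■□■□□
□■□□□
□■□□■
18) ■□■■□
■□□□□
□□■■□
□■■□■
19) ■■□□□
■□■□□
□□■■□
□■■□■
20) ■■□■■
■□■□■
□□■■□
□■■□■
21) ■■□■□
■□■■□
□□■■■
□■■□■
22) ■■□■□
■□■■□
□□□■■
□□□■■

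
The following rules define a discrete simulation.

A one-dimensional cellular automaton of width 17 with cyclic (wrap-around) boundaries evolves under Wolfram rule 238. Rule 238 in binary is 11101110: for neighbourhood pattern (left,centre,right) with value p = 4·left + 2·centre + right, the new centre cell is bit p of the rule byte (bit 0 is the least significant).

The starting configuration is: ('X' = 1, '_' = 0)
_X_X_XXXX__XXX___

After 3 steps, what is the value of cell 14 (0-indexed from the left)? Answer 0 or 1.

0

t=0: _X_X_XXXX__XXX___
t=1: XXXXXXXXX_XXXX___
t=2: XXXXXXXXXXXXXX__X
t=3: XXXXXXXXXXXXXX_XX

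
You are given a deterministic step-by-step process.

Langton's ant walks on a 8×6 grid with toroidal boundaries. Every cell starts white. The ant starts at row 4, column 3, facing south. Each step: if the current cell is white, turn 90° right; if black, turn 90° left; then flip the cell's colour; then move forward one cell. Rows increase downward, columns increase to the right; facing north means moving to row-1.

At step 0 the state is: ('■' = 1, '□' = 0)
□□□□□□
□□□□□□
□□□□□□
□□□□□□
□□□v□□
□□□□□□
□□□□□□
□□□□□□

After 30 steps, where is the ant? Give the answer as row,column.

3,4

0) □□□□□□
□□□□□□
□□□□□□
□□□□□□
□□□v□□
□□□□□□
□□□□□□
□□□□□□
1) □□□□□□
□□□□□□
□□□□□□
□□□□□□
□□<■□□
□□□□□□
□□□□□□
□□□□□□
2) □□□□□□
□□□□□□
□□□□□□
□□^□□□
□□■■□□
□□□□□□
□□□□□□
□□□□□□
3) □□□□□□
□□□□□□
□□□□□□
□□■>□□
□□■■□□
□□□□□□
□□□□□□
□□□□□□
4) □□□□□□
□□□□□□
□□□□□□
□□■■□□
□□■v□□
□□□□□□
□□□□□□
□□□□□□
5) □□□□□□
□□□□□□
□□□□□□
□□■■□□
□□■□>□
□□□□□□
□□□□□□
□□□□□□
6) □□□□□□
□□□□□□
□□□□□□
□□■■□□
□□■□■□
□□□□v□
□□□□□□
□□□□□□
7) □□□□□□
□□□□□□
□□□□□□
□□■■□□
□□■□■□
□□□<■□
□□□□□□
□□□□□□
8) □□□□□□
□□□□□□
□□□□□□
□□■■□□
□□■^■□
□□□■■□
□□□□□□
□□□□□□
9) □□□□□□
□□□□□□
□□□□□□
□□■■□□
□□■■>□
□□□■■□
□□□□□□
□□□□□□
10) □□□□□□
□□□□□□
□□□□□□
□□■■^□
□□■■□□
□□□■■□
□□□□□□
□□□□□□
11) □□□□□□
□□□□□□
□□□□□□
□□■■■>
□□■■□□
□□□■■□
□□□□□□
□□□□□□
12) □□□□□□
□□□□□□
□□□□□□
□□■■■■
□□■■□v
□□□■■□
□□□□□□
□□□□□□
13) □□□□□□
□□□□□□
□□□□□□
□□■■■■
□□■■<■
□□□■■□
□□□□□□
□□□□□□
14) □□□□□□
□□□□□□
□□□□□□
□□■■^■
□□■■■■
□□□■■□
□□□□□□
□□□□□□
15) □□□□□□
□□□□□□
□□□□□□
□□■<□■
□□■■■■
□□□■■□
□□□□□□
□□□□□□
16) □□□□□□
□□□□□□
□□□□□□
□□■□□■
□□■v■■
□□□■■□
□□□□□□
□□□□□□
17) □□□□□□
□□□□□□
□□□□□□
□□■□□■
□□■□>■
□□□■■□
□□□□□□
□□□□□□
18) □□□□□□
□□□□□□
□□□□□□
□□■□^■
□□■□□■
□□□■■□
□□□□□□
□□□□□□
19) □□□□□□
□□□□□□
□□□□□□
□□■□■>
□□■□□■
□□□■■□
□□□□□□
□□□□□□
20) □□□□□□
□□□□□□
□□□□□^
□□■□■□
□□■□□■
□□□■■□
□□□□□□
□□□□□□
21) □□□□□□
□□□□□□
>□□□□■
□□■□■□
□□■□□■
□□□■■□
□□□□□□
□□□□□□
22) □□□□□□
□□□□□□
■□□□□■
v□■□■□
□□■□□■
□□□■■□
□□□□□□
□□□□□□
23) □□□□□□
□□□□□□
■□□□□■
■□■□■<
□□■□□■
□□□■■□
□□□□□□
□□□□□□
24) □□□□□□
□□□□□□
■□□□□^
■□■□■■
□□■□□■
□□□■■□
□□□□□□
□□□□□□
25) □□□□□□
□□□□□□
■□□□<□
■□■□■■
□□■□□■
□□□■■□
□□□□□□
□□□□□□
26) □□□□□□
□□□□^□
■□□□■□
■□■□■■
□□■□□■
□□□■■□
□□□□□□
□□□□□□
27) □□□□□□
□□□□■>
■□□□■□
■□■□■■
□□■□□■
□□□■■□
□□□□□□
□□□□□□
28) □□□□□□
□□□□■■
■□□□■v
■□■□■■
□□■□□■
□□□■■□
□□□□□□
□□□□□□
29) □□□□□□
□□□□■■
■□□□<■
■□■□■■
□□■□□■
□□□■■□
□□□□□□
□□□□□□
30) □□□□□□
□□□□■■
■□□□□■
■□■□v■
□□■□□■
□□□■■□
□□□□□□
□□□□□□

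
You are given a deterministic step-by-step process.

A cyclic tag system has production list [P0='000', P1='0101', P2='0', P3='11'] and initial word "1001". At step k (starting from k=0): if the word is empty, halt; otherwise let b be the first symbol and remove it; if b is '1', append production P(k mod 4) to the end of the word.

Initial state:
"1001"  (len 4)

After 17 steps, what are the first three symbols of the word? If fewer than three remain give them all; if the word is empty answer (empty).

101

0) "1001"  (len 4)
1) "001000"  (len 6)
2) "01000"  (len 5)
3) "1000"  (len 4)
4) "00011"  (len 5)
5) "0011"  (len 4)
6) "011"  (len 3)
7) "11"  (len 2)
8) "111"  (len 3)
9) "11000"  (len 5)
10) "10000101"  (len 8)
11) "00001010"  (len 8)
12) "0001010"  (len 7)
13) "001010"  (len 6)
14) "01010"  (len 5)
15) "1010"  (len 4)
16) "01011"  (len 5)
17) "1011"  (len 4)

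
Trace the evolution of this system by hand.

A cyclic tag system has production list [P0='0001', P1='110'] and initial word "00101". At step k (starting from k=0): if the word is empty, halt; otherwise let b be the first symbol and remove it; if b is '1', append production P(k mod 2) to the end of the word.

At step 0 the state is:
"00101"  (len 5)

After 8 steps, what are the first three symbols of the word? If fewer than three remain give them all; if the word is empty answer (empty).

0) "00101"  (len 5)
1) "0101"  (len 4)
2) "101"  (len 3)
3) "010001"  (len 6)
4) "10001"  (len 5)
5) "00010001"  (len 8)
6) "0010001"  (len 7)
7) "010001"  (len 6)
8) "10001"  (len 5)

100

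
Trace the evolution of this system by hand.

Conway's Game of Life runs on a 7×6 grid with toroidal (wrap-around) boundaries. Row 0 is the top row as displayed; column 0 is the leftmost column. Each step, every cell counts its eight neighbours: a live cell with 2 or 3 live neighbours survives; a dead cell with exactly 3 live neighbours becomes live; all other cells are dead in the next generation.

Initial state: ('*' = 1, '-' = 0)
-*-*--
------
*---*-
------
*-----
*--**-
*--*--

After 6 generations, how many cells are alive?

10

gen 0: -*-*--
------
*---*-
------
*-----
*--**-
*--*--
gen 1: --*---
------
------
-----*
-----*
**-**-
**-*-*
gen 2: ***---
------
------
------
-----*
-*-*--
---*-*
gen 3: ***---
-*----
------
------
------
*-*---
---**-
gen 4: ****--
***---
------
------
------
---*--
*--*-*
gen 5: ---**-
*--*--
-*----
------
------
----*-
*--*-*
gen 6: *-**--
--***-
------
------
------
----**
---*-*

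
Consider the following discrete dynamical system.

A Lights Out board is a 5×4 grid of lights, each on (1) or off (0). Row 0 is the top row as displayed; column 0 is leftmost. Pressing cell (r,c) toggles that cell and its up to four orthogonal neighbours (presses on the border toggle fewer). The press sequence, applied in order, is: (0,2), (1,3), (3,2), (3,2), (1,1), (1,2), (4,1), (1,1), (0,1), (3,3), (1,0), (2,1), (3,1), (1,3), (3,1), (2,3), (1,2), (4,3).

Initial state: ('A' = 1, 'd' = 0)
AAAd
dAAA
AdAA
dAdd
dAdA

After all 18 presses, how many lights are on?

step 0: AAAd
dAAA
AdAA
dAdd
dAdA
step 1: AddA
dAdA
AdAA
dAdd
dAdA
step 2: Addd
dAAd
AdAd
dAdd
dAdA
step 3: Addd
dAAd
Addd
ddAA
dAAA
step 4: Addd
dAAd
AdAd
dAdd
dAdA
step 5: AAdd
Addd
AAAd
dAdd
dAdA
step 6: AAAd
AAAA
AAdd
dAdd
dAdA
step 7: AAAd
AAAA
AAdd
dddd
AdAA
step 8: AdAd
dddA
Addd
dddd
AdAA
step 9: dAdd
dAdA
Addd
dddd
AdAA
step 10: dAdd
dAdA
AddA
ddAA
AdAd
step 11: AAdd
AddA
dddA
ddAA
AdAd
step 12: AAdd
AAdA
AAAA
dAAA
AdAd
step 13: AAdd
AAdA
AdAA
AddA
AAAd
step 14: AAdA
AAAd
AdAd
AddA
AAAd
step 15: AAdA
AAAd
AAAd
dAAA
AdAd
step 16: AAdA
AAAA
AAdA
dAAd
AdAd
step 17: AAAA
Addd
AAAA
dAAd
AdAd
step 18: AAAA
Addd
AAAA
dAAA
AddA

14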